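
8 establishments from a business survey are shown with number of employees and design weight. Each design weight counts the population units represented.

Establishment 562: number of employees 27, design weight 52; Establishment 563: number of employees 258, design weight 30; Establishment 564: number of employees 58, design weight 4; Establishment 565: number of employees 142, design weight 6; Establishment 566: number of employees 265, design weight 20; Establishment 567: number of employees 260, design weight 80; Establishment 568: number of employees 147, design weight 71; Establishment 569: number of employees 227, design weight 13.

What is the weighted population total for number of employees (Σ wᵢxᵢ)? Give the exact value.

Weighted total = 27×52 + 258×30 + 58×4 + 142×6 + 265×20 + 260×80 + 147×71 + 227×13
  = 1404 + 7740 + 232 + 852 + 5300 + 20800 + 10437 + 2951 = 49716

49716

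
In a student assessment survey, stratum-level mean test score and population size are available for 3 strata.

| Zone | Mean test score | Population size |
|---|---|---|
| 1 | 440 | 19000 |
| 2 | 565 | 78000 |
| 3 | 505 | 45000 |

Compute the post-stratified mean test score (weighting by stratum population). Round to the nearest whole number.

Σ Nₕ·x̄ₕ = 440×19000 + 565×78000 + 505×45000
  = 8360000 + 44070000 + 22725000 = 75155000
Σ Nₕ = 19000 + 78000 + 45000 = 142000
Overall mean = 75155000 / 142000 = 529.26056

529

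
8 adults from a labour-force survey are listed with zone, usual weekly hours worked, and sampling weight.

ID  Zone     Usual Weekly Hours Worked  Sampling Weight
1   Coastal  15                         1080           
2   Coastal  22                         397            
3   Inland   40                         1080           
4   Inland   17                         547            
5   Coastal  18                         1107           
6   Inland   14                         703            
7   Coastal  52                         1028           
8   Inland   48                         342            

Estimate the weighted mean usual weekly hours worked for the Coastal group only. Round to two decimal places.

27.22

Coastal rows: 1, 2, 5, 7
Weighted sum = 15×1080 + 22×397 + 18×1107 + 52×1028
  = 16200 + 8734 + 19926 + 53456 = 98316
Sum of weights = 3612
Weighted mean = 98316 / 3612 = 27.219269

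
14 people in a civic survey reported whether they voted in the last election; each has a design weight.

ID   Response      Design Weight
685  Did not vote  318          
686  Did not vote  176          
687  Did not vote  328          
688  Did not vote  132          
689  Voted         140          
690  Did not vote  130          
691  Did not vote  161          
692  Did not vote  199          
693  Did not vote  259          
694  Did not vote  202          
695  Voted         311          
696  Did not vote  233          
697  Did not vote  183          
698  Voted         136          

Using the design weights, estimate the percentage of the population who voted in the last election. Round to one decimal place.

Sum of weights for 'Voted' = 140 + 311 + 136 = 587
Total weight = 2908
Weighted proportion = 587 / 2908 = 0.20185695 → 20.185695%

20.2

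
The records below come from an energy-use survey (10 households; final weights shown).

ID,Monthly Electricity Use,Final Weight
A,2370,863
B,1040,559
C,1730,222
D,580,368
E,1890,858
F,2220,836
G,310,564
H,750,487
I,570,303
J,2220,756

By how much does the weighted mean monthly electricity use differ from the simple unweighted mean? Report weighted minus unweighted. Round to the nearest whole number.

Unweighted sum = 13680
Unweighted mean = 13680 / 10 = 1368
Weighted sum = 2370×863 + 1040×559 + 1730×222 + 580×368 + 1890×858 + 2220×836 + 310×564 + 750×487 + 570×303 + 2220×756
  = 2045310 + 581360 + 384060 + 213440 + 1621620 + 1855920 + 174840 + 365250 + 172710 + 1678320 = 9092830
Sum of weights = 863 + 559 + 222 + 368 + 858 + 836 + 564 + 487 + 303 + 756 = 5816
Weighted mean = 9092830 / 5816 = 1563.4164
Difference (weighted minus unweighted) = 195.41644

195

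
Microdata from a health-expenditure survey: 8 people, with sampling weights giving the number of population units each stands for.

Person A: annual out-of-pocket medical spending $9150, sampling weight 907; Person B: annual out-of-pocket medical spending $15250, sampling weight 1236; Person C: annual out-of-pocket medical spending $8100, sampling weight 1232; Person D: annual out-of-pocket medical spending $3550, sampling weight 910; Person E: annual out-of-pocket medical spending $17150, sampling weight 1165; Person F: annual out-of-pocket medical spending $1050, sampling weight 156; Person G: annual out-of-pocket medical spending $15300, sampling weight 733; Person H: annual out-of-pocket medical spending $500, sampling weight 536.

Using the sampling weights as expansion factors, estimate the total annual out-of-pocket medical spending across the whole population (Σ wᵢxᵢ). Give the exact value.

Weighted total = 9150×907 + 15250×1236 + 8100×1232 + 3550×910 + 17150×1165 + 1050×156 + 15300×733 + 500×536
  = 71984200

71984200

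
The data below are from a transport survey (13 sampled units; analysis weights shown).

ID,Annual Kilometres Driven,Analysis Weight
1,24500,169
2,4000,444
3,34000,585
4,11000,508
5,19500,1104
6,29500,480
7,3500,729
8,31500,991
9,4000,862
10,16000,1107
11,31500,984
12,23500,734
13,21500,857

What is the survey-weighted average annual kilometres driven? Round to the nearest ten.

Weighted sum = 188681000
Sum of weights = 9554
Weighted mean = 188681000 / 9554 = 19748.901

19750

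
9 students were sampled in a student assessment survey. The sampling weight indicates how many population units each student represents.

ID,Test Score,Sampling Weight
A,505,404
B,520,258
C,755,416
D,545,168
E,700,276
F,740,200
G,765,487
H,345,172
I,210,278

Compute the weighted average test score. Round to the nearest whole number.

Weighted sum = 505×404 + 520×258 + 755×416 + 545×168 + 700×276 + 740×200 + 765×487 + 345×172 + 210×278
  = 1575295
Sum of weights = 404 + 258 + 416 + 168 + 276 + 200 + 487 + 172 + 278 = 2659
Weighted mean = 1575295 / 2659 = 592.43889

592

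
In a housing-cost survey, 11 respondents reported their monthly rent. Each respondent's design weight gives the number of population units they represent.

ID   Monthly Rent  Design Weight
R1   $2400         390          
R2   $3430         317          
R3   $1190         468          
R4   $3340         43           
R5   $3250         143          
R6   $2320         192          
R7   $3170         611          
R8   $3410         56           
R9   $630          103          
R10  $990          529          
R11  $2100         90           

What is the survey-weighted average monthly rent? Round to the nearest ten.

2220

Weighted sum = 2400×390 + 3430×317 + 1190×468 + 3340×43 + 3250×143 + 2320×192 + 3170×611 + 3410×56 + 630×103 + 990×529 + 2100×90
  = 936000 + 1087310 + 556920 + 143620 + 464750 + 445440 + 1936870 + 190960 + 64890 + 523710 + 189000 = 6539470
Sum of weights = 390 + 317 + 468 + 43 + 143 + 192 + 611 + 56 + 103 + 529 + 90 = 2942
Weighted mean = 6539470 / 2942 = 2222.7974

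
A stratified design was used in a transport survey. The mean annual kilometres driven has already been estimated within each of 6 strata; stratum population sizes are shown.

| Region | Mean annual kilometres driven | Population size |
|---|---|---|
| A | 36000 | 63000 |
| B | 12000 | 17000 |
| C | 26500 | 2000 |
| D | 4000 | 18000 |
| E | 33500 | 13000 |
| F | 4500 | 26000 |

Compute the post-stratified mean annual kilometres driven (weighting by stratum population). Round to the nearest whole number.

Σ Nₕ·x̄ₕ = 3149500000
Σ Nₕ = 63000 + 17000 + 2000 + 18000 + 13000 + 26000 = 139000
Overall mean = 3149500000 / 139000 = 22658.273

22658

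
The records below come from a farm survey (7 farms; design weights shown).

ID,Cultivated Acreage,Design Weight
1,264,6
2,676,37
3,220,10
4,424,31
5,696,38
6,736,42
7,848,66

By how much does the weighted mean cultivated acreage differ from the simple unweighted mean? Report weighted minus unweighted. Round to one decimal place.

Unweighted sum = 3864
Unweighted mean = 3864 / 7 = 552
Weighted sum = 155268
Sum of weights = 6 + 37 + 10 + 31 + 38 + 42 + 66 = 230
Weighted mean = 155268 / 230 = 675.07826
Difference (weighted minus unweighted) = 123.07826

123.1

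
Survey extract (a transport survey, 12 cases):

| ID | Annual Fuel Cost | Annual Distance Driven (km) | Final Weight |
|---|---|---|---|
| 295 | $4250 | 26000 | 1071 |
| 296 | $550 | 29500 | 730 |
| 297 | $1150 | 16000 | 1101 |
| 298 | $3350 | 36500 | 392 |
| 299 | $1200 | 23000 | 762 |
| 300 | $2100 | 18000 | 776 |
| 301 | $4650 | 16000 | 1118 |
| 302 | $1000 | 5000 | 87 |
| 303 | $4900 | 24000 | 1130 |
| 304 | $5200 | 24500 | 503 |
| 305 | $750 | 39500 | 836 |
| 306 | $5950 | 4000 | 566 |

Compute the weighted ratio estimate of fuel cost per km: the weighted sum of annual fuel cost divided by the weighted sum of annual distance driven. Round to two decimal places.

0.13

Σ wᵢ·y = 4250×1071 + 550×730 + 1150×1101 + 3350×392 + 1200×762 + 2100×776 + 4650×1118 + 1000×87 + 4900×1130 + 5200×503 + 750×836 + 5950×566
  = 27509600
Σ wᵢ·x = 26000×1071 + 29500×730 + 16000×1101 + 36500×392 + 23000×762 + 18000×776 + 16000×1118 + 5000×87 + 24000×1130 + 24500×503 + 39500×836 + 4000×566
  = 27846000 + 21535000 + 17616000 + 14308000 + 17526000 + 13968000 + 17888000 + 435000 + 27120000 + 12323500 + 33022000 + 2264000 = 205851500
Ratio = 27509600 / 205851500 = 0.13363808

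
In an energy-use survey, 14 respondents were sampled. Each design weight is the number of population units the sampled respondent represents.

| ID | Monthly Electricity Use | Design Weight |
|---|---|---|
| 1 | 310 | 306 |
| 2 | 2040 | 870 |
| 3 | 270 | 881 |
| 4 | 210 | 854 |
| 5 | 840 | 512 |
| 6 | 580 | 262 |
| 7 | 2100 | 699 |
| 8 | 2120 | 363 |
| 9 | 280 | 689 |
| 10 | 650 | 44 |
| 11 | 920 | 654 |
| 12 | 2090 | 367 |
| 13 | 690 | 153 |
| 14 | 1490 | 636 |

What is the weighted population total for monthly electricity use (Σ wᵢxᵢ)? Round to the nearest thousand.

Weighted total = 7749810

7750000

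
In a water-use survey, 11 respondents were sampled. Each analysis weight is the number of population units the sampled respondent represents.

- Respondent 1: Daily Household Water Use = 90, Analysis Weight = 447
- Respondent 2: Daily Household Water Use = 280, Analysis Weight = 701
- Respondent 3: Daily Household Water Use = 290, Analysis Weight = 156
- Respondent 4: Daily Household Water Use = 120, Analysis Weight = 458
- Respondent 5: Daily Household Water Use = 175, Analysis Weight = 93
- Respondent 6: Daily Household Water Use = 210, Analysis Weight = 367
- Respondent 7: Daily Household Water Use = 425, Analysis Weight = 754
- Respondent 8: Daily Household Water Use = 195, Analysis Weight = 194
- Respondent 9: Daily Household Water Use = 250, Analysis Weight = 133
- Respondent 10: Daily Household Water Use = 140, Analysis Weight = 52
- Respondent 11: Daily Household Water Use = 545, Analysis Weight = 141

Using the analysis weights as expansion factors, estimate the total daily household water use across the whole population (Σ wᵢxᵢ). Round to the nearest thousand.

906000

Weighted total = 905710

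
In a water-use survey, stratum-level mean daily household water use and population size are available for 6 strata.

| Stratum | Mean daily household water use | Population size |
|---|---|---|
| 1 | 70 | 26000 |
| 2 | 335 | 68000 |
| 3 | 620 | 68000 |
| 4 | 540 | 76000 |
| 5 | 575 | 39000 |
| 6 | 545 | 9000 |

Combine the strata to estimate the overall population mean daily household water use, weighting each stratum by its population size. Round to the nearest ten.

Σ Nₕ·x̄ₕ = 70×26000 + 335×68000 + 620×68000 + 540×76000 + 575×39000 + 545×9000
  = 1820000 + 22780000 + 42160000 + 41040000 + 22425000 + 4905000 = 135130000
Σ Nₕ = 26000 + 68000 + 68000 + 76000 + 39000 + 9000 = 286000
Overall mean = 135130000 / 286000 = 472.48252

470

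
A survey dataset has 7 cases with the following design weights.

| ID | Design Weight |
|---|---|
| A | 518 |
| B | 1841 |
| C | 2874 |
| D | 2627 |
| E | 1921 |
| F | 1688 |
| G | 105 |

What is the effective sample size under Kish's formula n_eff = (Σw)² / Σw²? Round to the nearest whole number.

5

Σ wᵢ = 11574
Σ wᵢ² = 268324 + 3389281 + 8259876 + 6901129 + 3690241 + 2849344 + 11025 = 25369220
n_eff = 11574² / 25369220 = 133957476 / 25369220 = 5.2803151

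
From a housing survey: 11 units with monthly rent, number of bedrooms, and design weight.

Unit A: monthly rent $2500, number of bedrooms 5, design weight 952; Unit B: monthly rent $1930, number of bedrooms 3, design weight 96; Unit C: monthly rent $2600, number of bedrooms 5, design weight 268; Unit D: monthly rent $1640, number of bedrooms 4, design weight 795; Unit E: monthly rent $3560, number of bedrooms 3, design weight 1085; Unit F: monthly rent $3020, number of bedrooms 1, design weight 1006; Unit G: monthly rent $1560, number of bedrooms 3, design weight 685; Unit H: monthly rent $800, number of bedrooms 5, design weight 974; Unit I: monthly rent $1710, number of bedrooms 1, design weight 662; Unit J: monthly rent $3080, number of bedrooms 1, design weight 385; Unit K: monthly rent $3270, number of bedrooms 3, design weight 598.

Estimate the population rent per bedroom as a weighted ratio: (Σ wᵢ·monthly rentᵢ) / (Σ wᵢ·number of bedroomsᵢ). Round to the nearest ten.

Σ wᵢ·y = 2500×952 + 1930×96 + 2600×268 + 1640×795 + 3560×1085 + 3020×1006 + 1560×685 + 800×974 + 1710×662 + 3080×385 + 3270×598
  = 17587680
Σ wᵢ·x = 5×952 + 3×96 + 5×268 + 4×795 + 3×1085 + 1×1006 + 3×685 + 5×974 + 1×662 + 1×385 + 3×598
  = 4760 + 288 + 1340 + 3180 + 3255 + 1006 + 2055 + 4870 + 662 + 385 + 1794 = 23595
Ratio = 17587680 / 23595 = 745.3986

750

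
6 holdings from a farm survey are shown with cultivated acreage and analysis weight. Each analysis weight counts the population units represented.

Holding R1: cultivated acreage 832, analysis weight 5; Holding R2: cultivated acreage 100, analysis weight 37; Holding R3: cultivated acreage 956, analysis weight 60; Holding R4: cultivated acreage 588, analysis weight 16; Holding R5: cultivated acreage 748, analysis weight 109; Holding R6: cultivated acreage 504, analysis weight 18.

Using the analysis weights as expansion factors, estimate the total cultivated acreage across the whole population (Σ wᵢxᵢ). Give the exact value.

165232

Weighted total = 832×5 + 100×37 + 956×60 + 588×16 + 748×109 + 504×18
  = 4160 + 3700 + 57360 + 9408 + 81532 + 9072 = 165232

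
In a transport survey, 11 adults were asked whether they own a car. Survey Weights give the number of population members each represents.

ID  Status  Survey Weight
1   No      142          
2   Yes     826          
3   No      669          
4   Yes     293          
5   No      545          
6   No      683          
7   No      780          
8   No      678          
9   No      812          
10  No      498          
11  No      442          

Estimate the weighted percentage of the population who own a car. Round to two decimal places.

Sum of weights for 'Yes' = 826 + 293 = 1119
Total weight = 142 + 826 + 669 + 293 + 545 + 683 + 780 + 678 + 812 + 498 + 442 = 6368
Weighted proportion = 1119 / 6368 = 0.17572236 → 17.572236%

17.57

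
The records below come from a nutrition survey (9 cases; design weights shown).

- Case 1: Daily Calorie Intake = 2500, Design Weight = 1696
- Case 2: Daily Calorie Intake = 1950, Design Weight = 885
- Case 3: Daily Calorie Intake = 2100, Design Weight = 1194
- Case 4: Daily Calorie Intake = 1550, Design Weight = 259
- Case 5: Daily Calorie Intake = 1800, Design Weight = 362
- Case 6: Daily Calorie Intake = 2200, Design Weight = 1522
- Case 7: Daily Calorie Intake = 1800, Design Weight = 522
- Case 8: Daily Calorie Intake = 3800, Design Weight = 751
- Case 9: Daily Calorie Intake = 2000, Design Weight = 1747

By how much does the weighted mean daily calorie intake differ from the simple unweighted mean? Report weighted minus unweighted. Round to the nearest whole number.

67

Unweighted sum = 19700
Unweighted mean = 19700 / 9 = 2188.8889
Weighted sum = 20162000
Sum of weights = 1696 + 885 + 1194 + 259 + 362 + 1522 + 522 + 751 + 1747 = 8938
Weighted mean = 20162000 / 8938 = 2255.7619
Difference (weighted minus unweighted) = 66.873027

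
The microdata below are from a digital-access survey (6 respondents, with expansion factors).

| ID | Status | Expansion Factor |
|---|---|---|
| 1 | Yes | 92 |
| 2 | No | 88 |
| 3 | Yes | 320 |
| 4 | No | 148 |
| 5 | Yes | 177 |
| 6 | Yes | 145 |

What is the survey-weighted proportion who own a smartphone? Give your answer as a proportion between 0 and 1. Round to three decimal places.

Sum of weights for 'Yes' = 92 + 320 + 177 + 145 = 734
Total weight = 92 + 88 + 320 + 148 + 177 + 145 = 970
Weighted proportion = 734 / 970 = 0.75670103

0.757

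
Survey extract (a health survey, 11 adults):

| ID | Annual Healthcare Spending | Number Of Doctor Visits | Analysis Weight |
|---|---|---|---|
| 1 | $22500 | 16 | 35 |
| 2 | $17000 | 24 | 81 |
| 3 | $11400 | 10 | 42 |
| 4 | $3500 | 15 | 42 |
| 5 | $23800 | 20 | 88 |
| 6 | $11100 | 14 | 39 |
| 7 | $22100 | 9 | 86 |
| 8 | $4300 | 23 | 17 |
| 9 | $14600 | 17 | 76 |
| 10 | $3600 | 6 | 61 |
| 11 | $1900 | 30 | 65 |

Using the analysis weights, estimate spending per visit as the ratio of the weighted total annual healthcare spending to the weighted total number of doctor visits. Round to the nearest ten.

820

Σ wᵢ·y = 8744000
Σ wᵢ·x = 16×35 + 24×81 + 10×42 + 15×42 + 20×88 + 14×39 + 9×86 + 23×17 + 17×76 + 6×61 + 30×65
  = 560 + 1944 + 420 + 630 + 1760 + 546 + 774 + 391 + 1292 + 366 + 1950 = 10633
Ratio = 8744000 / 10633 = 822.34553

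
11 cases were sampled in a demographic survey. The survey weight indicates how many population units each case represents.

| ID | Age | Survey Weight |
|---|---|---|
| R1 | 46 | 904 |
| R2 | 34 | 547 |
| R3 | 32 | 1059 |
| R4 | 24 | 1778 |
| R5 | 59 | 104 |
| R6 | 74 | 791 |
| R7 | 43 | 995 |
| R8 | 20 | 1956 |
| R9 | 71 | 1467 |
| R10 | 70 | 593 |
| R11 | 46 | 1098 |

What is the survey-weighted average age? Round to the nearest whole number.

42

Weighted sum = 46×904 + 34×547 + 32×1059 + 24×1778 + 59×104 + 74×791 + 43×995 + 20×1956 + 71×1467 + 70×593 + 46×1098
  = 41584 + 18598 + 33888 + 42672 + 6136 + 58534 + 42785 + 39120 + 104157 + 41510 + 50508 = 479492
Sum of weights = 904 + 547 + 1059 + 1778 + 104 + 791 + 995 + 1956 + 1467 + 593 + 1098 = 11292
Weighted mean = 479492 / 11292 = 42.462983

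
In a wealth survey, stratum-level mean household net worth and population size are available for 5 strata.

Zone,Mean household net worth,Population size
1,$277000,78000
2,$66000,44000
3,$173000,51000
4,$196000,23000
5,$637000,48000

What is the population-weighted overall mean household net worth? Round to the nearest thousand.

Σ Nₕ·x̄ₕ = 277000×78000 + 66000×44000 + 173000×51000 + 196000×23000 + 637000×48000
  = 21606000000 + 2904000000 + 8823000000 + 4508000000 + 30576000000 = 68417000000
Σ Nₕ = 244000
Overall mean = 68417000000 / 244000 = 280397.54

280000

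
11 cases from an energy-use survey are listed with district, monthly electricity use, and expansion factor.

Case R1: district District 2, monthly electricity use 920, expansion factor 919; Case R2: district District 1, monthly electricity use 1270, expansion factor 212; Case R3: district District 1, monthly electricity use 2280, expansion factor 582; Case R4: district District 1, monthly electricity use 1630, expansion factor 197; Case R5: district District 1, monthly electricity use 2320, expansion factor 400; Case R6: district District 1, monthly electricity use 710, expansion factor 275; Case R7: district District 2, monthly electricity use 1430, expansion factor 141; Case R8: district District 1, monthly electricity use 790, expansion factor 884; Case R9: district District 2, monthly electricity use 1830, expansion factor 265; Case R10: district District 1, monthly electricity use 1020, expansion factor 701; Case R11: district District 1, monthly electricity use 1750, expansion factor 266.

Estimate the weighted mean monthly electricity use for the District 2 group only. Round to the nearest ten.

1160

District 2 rows: R1, R7, R9
Weighted sum = 920×919 + 1430×141 + 1830×265
  = 845480 + 201630 + 484950 = 1532060
Sum of weights = 919 + 141 + 265 = 1325
Weighted mean = 1532060 / 1325 = 1156.2717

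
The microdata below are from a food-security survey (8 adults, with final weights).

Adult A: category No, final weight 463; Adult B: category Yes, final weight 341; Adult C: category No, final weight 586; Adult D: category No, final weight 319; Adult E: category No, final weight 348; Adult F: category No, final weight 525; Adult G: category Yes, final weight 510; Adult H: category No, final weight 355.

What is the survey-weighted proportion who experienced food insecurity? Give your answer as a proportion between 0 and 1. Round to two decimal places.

Sum of weights for 'Yes' = 341 + 510 = 851
Total weight = 463 + 341 + 586 + 319 + 348 + 525 + 510 + 355 = 3447
Weighted proportion = 851 / 3447 = 0.24688135

0.25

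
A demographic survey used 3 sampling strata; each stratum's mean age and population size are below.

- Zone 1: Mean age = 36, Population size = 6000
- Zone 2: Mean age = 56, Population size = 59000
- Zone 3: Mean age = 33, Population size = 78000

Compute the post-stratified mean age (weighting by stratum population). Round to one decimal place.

Σ Nₕ·x̄ₕ = 36×6000 + 56×59000 + 33×78000
  = 216000 + 3304000 + 2574000 = 6094000
Σ Nₕ = 143000
Overall mean = 6094000 / 143000 = 42.615385

42.6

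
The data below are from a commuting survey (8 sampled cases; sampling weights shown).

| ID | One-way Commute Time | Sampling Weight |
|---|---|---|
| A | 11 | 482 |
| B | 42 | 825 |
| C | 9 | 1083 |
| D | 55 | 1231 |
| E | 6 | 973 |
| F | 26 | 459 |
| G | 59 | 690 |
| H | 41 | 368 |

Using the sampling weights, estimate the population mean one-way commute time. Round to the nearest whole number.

31

Weighted sum = 11×482 + 42×825 + 9×1083 + 55×1231 + 6×973 + 26×459 + 59×690 + 41×368
  = 5302 + 34650 + 9747 + 67705 + 5838 + 11934 + 40710 + 15088 = 190974
Sum of weights = 482 + 825 + 1083 + 1231 + 973 + 459 + 690 + 368 = 6111
Weighted mean = 190974 / 6111 = 31.250859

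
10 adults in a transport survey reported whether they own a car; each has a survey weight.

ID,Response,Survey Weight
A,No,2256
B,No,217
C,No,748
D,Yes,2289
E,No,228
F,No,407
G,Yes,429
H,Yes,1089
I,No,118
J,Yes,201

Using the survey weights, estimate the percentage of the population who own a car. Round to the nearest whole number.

50

Sum of weights for 'Yes' = 2289 + 429 + 1089 + 201 = 4008
Total weight = 2256 + 217 + 748 + 2289 + 228 + 407 + 429 + 1089 + 118 + 201 = 7982
Weighted proportion = 4008 / 7982 = 0.50212979 → 50.212979%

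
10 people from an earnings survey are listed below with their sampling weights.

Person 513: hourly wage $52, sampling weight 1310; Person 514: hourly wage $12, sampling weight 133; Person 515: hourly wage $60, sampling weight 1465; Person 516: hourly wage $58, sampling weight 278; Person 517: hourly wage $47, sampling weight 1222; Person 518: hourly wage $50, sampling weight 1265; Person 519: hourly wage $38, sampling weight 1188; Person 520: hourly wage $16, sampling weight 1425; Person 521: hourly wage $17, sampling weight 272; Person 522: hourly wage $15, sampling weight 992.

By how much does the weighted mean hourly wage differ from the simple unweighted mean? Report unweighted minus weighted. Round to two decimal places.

Unweighted sum = 52 + 12 + 60 + 58 + 47 + 50 + 38 + 16 + 17 + 15 = 365
Unweighted mean = 365 / 10 = 36.5
Weighted sum = 52×1310 + 12×133 + 60×1465 + 58×278 + 47×1222 + 50×1265 + 38×1188 + 16×1425 + 17×272 + 15×992
  = 68120 + 1596 + 87900 + 16124 + 57434 + 63250 + 45144 + 22800 + 4624 + 14880 = 381872
Sum of weights = 9550
Weighted mean = 381872 / 9550 = 39.986597
Difference (unweighted minus weighted) = -3.4865969

-3.49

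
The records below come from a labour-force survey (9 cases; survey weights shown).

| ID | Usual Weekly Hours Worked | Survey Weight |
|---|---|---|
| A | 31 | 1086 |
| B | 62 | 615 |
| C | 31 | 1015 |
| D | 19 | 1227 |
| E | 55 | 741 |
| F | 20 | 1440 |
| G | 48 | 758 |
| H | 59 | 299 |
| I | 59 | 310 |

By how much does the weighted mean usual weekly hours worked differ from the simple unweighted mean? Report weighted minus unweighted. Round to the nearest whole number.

-7

Unweighted sum = 31 + 62 + 31 + 19 + 55 + 20 + 48 + 59 + 59 = 384
Unweighted mean = 384 / 9 = 42.666667
Weighted sum = 31×1086 + 62×615 + 31×1015 + 19×1227 + 55×741 + 20×1440 + 48×758 + 59×299 + 59×310
  = 33666 + 38130 + 31465 + 23313 + 40755 + 28800 + 36384 + 17641 + 18290 = 268444
Sum of weights = 1086 + 615 + 1015 + 1227 + 741 + 1440 + 758 + 299 + 310 = 7491
Weighted mean = 268444 / 7491 = 35.835536
Difference (weighted minus unweighted) = -6.8311307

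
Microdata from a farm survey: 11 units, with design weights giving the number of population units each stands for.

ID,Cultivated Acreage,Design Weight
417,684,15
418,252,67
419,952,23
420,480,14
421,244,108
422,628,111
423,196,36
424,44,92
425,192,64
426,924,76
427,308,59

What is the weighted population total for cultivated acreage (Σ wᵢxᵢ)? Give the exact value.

263608

Weighted total = 684×15 + 252×67 + 952×23 + 480×14 + 244×108 + 628×111 + 196×36 + 44×92 + 192×64 + 924×76 + 308×59
  = 10260 + 16884 + 21896 + 6720 + 26352 + 69708 + 7056 + 4048 + 12288 + 70224 + 18172 = 263608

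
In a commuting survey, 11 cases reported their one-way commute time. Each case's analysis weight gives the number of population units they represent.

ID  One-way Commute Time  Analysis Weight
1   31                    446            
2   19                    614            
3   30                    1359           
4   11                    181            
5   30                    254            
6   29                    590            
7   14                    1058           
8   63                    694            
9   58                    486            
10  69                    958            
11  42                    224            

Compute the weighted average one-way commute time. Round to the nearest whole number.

Weighted sum = 31×446 + 19×614 + 30×1359 + 11×181 + 30×254 + 29×590 + 14×1058 + 63×694 + 58×486 + 69×958 + 42×224
  = 13826 + 11666 + 40770 + 1991 + 7620 + 17110 + 14812 + 43722 + 28188 + 66102 + 9408 = 255215
Sum of weights = 446 + 614 + 1359 + 181 + 254 + 590 + 1058 + 694 + 486 + 958 + 224 = 6864
Weighted mean = 255215 / 6864 = 37.181672

37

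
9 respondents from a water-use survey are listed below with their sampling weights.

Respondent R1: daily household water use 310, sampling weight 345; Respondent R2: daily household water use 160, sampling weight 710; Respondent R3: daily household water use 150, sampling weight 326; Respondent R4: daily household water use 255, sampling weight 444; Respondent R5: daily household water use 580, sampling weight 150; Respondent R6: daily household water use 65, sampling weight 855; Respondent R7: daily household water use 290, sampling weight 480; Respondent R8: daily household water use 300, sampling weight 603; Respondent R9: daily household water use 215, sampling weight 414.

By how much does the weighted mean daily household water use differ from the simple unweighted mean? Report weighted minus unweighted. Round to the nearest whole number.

-42

Unweighted sum = 310 + 160 + 150 + 255 + 580 + 65 + 290 + 300 + 215 = 2325
Unweighted mean = 2325 / 9 = 258.33333
Weighted sum = 310×345 + 160×710 + 150×326 + 255×444 + 580×150 + 65×855 + 290×480 + 300×603 + 215×414
  = 106950 + 113600 + 48900 + 113220 + 87000 + 55575 + 139200 + 180900 + 89010 = 934355
Sum of weights = 345 + 710 + 326 + 444 + 150 + 855 + 480 + 603 + 414 = 4327
Weighted mean = 934355 / 4327 = 215.93598
Difference (weighted minus unweighted) = -42.39735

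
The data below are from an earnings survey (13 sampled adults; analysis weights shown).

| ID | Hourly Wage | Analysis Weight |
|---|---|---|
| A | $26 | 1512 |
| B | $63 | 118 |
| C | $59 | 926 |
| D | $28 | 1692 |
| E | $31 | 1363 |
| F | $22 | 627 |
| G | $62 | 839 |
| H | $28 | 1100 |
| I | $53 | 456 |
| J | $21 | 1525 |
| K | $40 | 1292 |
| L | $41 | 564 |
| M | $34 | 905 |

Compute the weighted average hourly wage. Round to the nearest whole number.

35

Weighted sum = 449388
Sum of weights = 12919
Weighted mean = 449388 / 12919 = 34.785045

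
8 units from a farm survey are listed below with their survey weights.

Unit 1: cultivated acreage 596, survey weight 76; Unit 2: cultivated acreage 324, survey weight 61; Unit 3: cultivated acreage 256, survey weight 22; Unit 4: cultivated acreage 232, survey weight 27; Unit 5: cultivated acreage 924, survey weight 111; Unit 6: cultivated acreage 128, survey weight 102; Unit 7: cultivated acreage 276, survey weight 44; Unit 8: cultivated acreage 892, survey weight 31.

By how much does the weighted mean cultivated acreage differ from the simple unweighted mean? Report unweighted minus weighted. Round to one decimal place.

Unweighted sum = 3628
Unweighted mean = 3628 / 8 = 453.5
Weighted sum = 596×76 + 324×61 + 256×22 + 232×27 + 924×111 + 128×102 + 276×44 + 892×31
  = 45296 + 19764 + 5632 + 6264 + 102564 + 13056 + 12144 + 27652 = 232372
Sum of weights = 474
Weighted mean = 232372 / 474 = 490.23629
Difference (unweighted minus weighted) = -36.736287

-36.7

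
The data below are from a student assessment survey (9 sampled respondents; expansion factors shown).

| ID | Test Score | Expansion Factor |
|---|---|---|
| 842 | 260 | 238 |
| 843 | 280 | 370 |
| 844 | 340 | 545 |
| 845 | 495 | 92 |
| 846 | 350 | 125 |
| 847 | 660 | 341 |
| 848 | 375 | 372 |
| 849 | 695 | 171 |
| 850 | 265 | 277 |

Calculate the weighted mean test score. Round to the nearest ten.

390

Weighted sum = 260×238 + 280×370 + 340×545 + 495×92 + 350×125 + 660×341 + 375×372 + 695×171 + 265×277
  = 996880
Sum of weights = 238 + 370 + 545 + 92 + 125 + 341 + 372 + 171 + 277 = 2531
Weighted mean = 996880 / 2531 = 393.86804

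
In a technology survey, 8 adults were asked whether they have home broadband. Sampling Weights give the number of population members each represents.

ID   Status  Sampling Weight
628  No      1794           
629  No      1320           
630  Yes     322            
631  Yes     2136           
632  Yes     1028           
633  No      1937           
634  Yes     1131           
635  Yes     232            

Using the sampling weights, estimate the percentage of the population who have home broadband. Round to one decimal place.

Sum of weights for 'Yes' = 322 + 2136 + 1028 + 1131 + 232 = 4849
Total weight = 1794 + 1320 + 322 + 2136 + 1028 + 1937 + 1131 + 232 = 9900
Weighted proportion = 4849 / 9900 = 0.48979798 → 48.979798%

49.0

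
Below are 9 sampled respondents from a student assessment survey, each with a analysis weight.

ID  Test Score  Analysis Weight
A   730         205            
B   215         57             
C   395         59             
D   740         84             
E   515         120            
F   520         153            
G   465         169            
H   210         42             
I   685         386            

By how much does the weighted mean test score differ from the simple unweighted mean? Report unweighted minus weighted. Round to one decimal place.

-83.6

Unweighted sum = 730 + 215 + 395 + 740 + 515 + 520 + 465 + 210 + 685 = 4475
Unweighted mean = 4475 / 9 = 497.22222
Weighted sum = 730×205 + 215×57 + 395×59 + 740×84 + 515×120 + 520×153 + 465×169 + 210×42 + 685×386
  = 149650 + 12255 + 23305 + 62160 + 61800 + 79560 + 78585 + 8820 + 264410 = 740545
Sum of weights = 205 + 57 + 59 + 84 + 120 + 153 + 169 + 42 + 386 = 1275
Weighted mean = 740545 / 1275 = 580.81961
Difference (unweighted minus weighted) = -83.597386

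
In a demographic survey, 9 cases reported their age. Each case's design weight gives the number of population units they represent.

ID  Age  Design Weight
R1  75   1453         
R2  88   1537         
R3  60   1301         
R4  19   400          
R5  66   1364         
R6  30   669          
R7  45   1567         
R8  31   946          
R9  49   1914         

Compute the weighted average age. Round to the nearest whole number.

57

Weighted sum = 75×1453 + 88×1537 + 60×1301 + 19×400 + 66×1364 + 30×669 + 45×1567 + 31×946 + 49×1914
  = 633612
Sum of weights = 11151
Weighted mean = 633612 / 11151 = 56.821092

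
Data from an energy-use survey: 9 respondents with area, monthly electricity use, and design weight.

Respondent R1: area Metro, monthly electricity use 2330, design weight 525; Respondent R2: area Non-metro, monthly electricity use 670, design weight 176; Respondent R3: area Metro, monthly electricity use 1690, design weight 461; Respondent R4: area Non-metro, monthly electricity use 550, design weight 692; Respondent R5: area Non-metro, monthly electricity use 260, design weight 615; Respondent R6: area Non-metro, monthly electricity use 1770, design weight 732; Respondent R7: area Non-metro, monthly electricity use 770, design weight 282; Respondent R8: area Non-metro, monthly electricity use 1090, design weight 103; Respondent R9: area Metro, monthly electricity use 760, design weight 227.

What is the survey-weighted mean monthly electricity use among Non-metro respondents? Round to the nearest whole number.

Non-metro rows: R2, R4, R5, R6, R7, R8
Weighted sum = 670×176 + 550×692 + 260×615 + 1770×732 + 770×282 + 1090×103
  = 117920 + 380600 + 159900 + 1295640 + 217140 + 112270 = 2283470
Sum of weights = 2600
Weighted mean = 2283470 / 2600 = 878.25769

878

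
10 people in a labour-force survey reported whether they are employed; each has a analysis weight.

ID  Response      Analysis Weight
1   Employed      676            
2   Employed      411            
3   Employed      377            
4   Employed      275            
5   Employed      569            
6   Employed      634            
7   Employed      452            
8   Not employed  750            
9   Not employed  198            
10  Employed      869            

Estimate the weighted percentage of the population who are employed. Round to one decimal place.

81.8

Sum of weights for 'Employed' = 676 + 411 + 377 + 275 + 569 + 634 + 452 + 869 = 4263
Total weight = 676 + 411 + 377 + 275 + 569 + 634 + 452 + 750 + 198 + 869 = 5211
Weighted proportion = 4263 / 5211 = 0.81807714 → 81.807714%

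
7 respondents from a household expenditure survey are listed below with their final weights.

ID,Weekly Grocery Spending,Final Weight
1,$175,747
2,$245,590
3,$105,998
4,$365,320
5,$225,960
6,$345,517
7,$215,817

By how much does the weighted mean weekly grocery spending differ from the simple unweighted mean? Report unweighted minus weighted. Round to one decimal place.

Unweighted sum = 175 + 245 + 105 + 365 + 225 + 345 + 215 = 1675
Unweighted mean = 1675 / 7 = 239.28571
Weighted sum = 175×747 + 245×590 + 105×998 + 365×320 + 225×960 + 345×517 + 215×817
  = 130725 + 144550 + 104790 + 116800 + 216000 + 178365 + 175655 = 1066885
Sum of weights = 747 + 590 + 998 + 320 + 960 + 517 + 817 = 4949
Weighted mean = 1066885 / 4949 = 215.57587
Difference (unweighted minus weighted) = 23.70984

23.7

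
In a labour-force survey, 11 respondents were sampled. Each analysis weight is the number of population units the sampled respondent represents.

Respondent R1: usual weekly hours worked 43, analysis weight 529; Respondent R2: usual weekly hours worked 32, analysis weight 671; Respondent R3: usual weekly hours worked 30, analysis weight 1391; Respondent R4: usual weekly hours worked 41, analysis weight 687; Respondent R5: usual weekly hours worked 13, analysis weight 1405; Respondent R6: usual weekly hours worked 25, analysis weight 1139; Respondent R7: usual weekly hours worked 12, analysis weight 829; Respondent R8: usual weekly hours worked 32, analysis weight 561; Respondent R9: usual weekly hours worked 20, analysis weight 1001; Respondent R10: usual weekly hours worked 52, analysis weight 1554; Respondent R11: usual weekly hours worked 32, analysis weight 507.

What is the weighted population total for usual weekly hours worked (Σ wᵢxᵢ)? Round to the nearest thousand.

Weighted total = 43×529 + 32×671 + 30×1391 + 41×687 + 13×1405 + 25×1139 + 12×829 + 32×561 + 20×1001 + 52×1554 + 32×507
  = 305808

306000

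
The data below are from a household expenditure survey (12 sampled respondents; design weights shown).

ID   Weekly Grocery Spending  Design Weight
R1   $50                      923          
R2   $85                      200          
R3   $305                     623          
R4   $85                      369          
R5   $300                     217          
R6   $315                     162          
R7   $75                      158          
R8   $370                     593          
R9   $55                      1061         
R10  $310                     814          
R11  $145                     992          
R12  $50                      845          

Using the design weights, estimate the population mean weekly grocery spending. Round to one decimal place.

Weighted sum = 50×923 + 85×200 + 305×623 + 85×369 + 300×217 + 315×162 + 75×158 + 370×593 + 55×1061 + 310×814 + 145×992 + 50×845
  = 1128705
Sum of weights = 923 + 200 + 623 + 369 + 217 + 162 + 158 + 593 + 1061 + 814 + 992 + 845 = 6957
Weighted mean = 1128705 / 6957 = 162.24019

162.2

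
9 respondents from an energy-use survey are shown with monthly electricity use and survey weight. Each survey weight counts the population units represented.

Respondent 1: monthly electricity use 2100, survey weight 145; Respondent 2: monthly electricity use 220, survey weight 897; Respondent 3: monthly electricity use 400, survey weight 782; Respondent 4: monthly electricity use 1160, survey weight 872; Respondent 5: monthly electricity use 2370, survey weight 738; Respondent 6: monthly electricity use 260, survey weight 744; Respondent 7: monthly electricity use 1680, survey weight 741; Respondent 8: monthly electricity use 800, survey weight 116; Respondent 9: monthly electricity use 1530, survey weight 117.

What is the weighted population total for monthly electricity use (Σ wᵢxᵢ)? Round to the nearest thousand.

5285000

Weighted total = 2100×145 + 220×897 + 400×782 + 1160×872 + 2370×738 + 260×744 + 1680×741 + 800×116 + 1530×117
  = 304500 + 197340 + 312800 + 1011520 + 1749060 + 193440 + 1244880 + 92800 + 179010 = 5285350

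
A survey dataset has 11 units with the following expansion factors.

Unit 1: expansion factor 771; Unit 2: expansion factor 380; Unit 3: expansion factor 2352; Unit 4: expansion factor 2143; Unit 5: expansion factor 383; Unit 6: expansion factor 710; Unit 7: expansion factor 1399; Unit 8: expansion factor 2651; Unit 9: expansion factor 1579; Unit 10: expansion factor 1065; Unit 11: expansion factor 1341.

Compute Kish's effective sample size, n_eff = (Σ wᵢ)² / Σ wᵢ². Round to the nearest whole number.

8

Σ wᵢ = 14774
Σ wᵢ² = 25924732
n_eff = 14774² / 25924732 = 218271076 / 25924732 = 8.4194149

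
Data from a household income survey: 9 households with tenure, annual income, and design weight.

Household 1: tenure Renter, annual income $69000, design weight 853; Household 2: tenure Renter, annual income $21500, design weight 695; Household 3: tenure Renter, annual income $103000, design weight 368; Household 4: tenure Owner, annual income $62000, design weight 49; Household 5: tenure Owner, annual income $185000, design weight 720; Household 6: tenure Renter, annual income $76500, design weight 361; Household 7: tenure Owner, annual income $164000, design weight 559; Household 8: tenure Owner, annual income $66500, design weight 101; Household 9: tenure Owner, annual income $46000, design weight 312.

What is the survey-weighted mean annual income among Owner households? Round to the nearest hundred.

143000

Owner rows: 4, 5, 7, 8, 9
Weighted sum = 62000×49 + 185000×720 + 164000×559 + 66500×101 + 46000×312
  = 3038000 + 133200000 + 91676000 + 6716500 + 14352000 = 248982500
Sum of weights = 49 + 720 + 559 + 101 + 312 = 1741
Weighted mean = 248982500 / 1741 = 143011.2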